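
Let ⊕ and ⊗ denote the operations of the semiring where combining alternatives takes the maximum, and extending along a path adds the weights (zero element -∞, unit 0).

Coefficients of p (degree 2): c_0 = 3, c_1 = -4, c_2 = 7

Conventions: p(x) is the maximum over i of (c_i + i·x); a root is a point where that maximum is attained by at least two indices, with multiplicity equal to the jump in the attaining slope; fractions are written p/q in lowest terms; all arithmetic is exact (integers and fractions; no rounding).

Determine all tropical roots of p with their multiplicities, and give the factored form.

hull edge (i=0, c=3) to (i=2, c=7): slope 2, span 2
Factored form: p(x) = 7 ⊗ (x ⊕ (-2)) ⊗ (x ⊕ (-2))
Answer: roots = -2 (mult 2)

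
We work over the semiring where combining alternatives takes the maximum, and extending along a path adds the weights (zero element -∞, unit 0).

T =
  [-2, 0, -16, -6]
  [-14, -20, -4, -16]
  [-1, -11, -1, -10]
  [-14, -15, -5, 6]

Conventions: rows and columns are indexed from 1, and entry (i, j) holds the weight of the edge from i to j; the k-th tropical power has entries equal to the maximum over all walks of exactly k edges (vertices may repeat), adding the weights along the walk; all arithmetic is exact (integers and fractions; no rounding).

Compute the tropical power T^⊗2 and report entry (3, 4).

T^⊗2:
  [-4, -2, -4, 0]
  [-5, -14, -5, -10]
  [-2, -1, -2, -4]
  [-6, -9, 1, 12]
Key observation: the optimum is the walk 3->4->4, with weight (-10) + 6 = -4.
Optimal value attained by: walk 3->4->4.
Answer: (T^⊗2)[3][4] = -4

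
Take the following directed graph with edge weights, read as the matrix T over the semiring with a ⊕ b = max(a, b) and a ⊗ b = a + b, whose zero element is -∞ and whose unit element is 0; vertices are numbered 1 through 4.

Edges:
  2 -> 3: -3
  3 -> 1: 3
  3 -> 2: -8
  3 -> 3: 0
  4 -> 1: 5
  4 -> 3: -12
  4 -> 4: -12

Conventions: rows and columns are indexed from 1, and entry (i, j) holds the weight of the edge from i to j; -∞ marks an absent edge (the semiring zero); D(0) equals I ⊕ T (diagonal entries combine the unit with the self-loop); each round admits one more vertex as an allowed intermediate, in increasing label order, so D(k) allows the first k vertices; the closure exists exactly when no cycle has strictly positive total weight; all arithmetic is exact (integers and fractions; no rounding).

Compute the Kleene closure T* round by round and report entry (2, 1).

D(0):
  [0, -∞, -∞, -∞]
  [-∞, 0, -3, -∞]
  [3, -8, 0, -∞]
  [5, -∞, -12, 0]
D(1):
  [0, -∞, -∞, -∞]
  [-∞, 0, -3, -∞]
  [3, -8, 0, -∞]
  [5, -∞, -12, 0]
D(2):
  [0, -∞, -∞, -∞]
  [-∞, 0, -3, -∞]
  [3, -8, 0, -∞]
  [5, -∞, -12, 0]
D(3):
  [0, -∞, -∞, -∞]
  [0, 0, -3, -∞]
  [3, -8, 0, -∞]
  [5, -20, -12, 0]
D(4):
  [0, -∞, -∞, -∞]
  [0, 0, -3, -∞]
  [3, -8, 0, -∞]
  [5, -20, -12, 0]
Answer: T*[2][1] = 0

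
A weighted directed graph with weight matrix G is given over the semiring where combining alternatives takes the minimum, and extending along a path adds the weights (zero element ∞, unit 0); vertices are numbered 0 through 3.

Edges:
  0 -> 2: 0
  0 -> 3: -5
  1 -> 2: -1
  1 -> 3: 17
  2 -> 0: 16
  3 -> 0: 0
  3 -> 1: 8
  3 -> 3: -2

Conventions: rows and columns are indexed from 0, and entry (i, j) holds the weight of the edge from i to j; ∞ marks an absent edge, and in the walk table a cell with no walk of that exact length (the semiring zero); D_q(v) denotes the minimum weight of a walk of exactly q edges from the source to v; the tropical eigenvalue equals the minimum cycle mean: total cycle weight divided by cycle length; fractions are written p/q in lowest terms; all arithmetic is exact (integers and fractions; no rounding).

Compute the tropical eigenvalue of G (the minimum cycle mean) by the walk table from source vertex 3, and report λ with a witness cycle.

q=0: [∞, ∞, ∞, 0]
q=1: [0, 8, ∞, -2]
q=2: [-2, 6, 0, -5]
q=3: [-5, 3, -2, -7]
q=4: [-7, 1, -5, -10]
Optimal cycle mean attained by: cycle 0->3->0, total (-5) + 0, length 2.
Answer: λ = -5/2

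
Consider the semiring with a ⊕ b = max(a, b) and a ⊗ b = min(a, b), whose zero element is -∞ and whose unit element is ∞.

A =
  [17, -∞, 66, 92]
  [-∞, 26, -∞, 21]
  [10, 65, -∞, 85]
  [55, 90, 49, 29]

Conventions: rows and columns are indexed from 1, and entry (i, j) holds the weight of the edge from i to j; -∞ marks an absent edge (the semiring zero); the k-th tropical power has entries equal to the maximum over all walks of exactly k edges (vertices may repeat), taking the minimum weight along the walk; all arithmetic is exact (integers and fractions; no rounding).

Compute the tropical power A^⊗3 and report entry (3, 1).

A^⊗2:
  [55, 90, 49, 66]
  [21, 26, 21, 21]
  [55, 85, 49, 29]
  [29, 49, 55, 55]
A^⊗3:
  [55, 66, 55, 55]
  [21, 26, 21, 21]
  [29, 49, 55, 55]
  [55, 55, 49, 55]
Key observation: the optimum is the walk 3->4->4->1, with weight 85 min 29 min 55 = 29.
Optimal value attained by: walk 3->4->4->1.
Answer: (A^⊗3)[3][1] = 29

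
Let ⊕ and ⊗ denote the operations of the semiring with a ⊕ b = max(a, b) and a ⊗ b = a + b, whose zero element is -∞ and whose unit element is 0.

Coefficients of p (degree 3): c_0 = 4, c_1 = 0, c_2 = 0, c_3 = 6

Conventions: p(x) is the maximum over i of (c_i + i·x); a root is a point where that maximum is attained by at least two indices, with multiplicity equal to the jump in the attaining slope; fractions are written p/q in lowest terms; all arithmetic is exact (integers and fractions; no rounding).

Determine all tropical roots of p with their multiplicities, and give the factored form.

hull edge (i=0, c=4) to (i=3, c=6): slope 2/3, span 3
Factored form: p(x) = 6 ⊗ (x ⊕ (-2/3)) ⊗ (x ⊕ (-2/3)) ⊗ (x ⊕ (-2/3))
Answer: roots = -2/3 (mult 3)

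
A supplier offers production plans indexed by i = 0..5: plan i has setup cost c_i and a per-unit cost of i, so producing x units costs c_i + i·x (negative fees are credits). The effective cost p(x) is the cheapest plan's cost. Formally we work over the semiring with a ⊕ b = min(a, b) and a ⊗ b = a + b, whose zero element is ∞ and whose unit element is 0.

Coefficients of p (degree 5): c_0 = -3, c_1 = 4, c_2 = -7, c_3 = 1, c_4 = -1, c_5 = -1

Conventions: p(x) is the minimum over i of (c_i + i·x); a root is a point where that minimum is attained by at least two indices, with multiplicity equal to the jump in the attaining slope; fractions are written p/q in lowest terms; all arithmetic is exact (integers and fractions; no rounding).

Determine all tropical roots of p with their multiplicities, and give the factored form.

hull edge (i=0, c=-3) to (i=2, c=-7): slope -2, span 2
hull edge (i=2, c=-7) to (i=5, c=-1): slope 2, span 3
Factored form: p(x) = -1 ⊗ (x ⊕ (-2)) ⊗ (x ⊕ (-2)) ⊗ (x ⊕ (-2)) ⊗ (x ⊕ 2) ⊗ (x ⊕ 2)
Answer: roots = -2 (mult 3), 2 (mult 2)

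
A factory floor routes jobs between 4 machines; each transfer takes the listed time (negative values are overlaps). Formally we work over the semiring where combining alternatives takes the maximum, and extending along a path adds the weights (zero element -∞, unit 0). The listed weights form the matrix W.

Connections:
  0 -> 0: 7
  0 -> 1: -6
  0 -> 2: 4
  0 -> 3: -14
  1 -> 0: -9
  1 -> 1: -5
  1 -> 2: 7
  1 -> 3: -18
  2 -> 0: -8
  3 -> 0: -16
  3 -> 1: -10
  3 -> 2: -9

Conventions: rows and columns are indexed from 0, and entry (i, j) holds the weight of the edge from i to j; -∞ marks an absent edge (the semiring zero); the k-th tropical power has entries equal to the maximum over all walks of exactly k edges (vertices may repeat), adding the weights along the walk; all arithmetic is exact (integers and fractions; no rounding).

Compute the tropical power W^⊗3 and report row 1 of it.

W^⊗2:
  [14, 1, 11, -7]
  [-1, -10, 2, -23]
  [-1, -14, -4, -22]
  [-9, -15, -3, -28]
W^⊗3:
  [21, 8, 18, 0]
  [6, -7, 3, -15]
  [6, -7, 3, -15]
  [-2, -15, -5, -23]
Answer: row 1 of W^⊗3 = [6, -7, 3, -15]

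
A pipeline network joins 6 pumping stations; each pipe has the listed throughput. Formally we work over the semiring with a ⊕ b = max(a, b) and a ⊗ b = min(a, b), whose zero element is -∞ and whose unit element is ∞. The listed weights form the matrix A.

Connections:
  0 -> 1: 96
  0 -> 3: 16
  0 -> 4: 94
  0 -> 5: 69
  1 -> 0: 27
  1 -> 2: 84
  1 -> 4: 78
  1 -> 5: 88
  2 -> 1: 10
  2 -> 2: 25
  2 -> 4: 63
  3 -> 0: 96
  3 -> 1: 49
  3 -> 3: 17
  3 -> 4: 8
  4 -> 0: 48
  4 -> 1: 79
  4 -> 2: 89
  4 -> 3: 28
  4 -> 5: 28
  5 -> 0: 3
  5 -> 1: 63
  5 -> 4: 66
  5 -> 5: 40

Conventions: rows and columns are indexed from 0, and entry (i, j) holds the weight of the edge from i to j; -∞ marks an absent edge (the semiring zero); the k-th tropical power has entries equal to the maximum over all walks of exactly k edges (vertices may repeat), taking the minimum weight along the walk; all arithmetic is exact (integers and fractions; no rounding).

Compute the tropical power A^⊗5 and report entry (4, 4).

A^⊗2:
  [48, 79, 89, 28, 78, 88]
  [48, 78, 78, 28, 66, 40]
  [48, 63, 63, 28, 25, 28]
  [27, 96, 49, 17, 94, 69]
  [28, 48, 79, 17, 78, 79]
  [48, 66, 66, 28, 63, 63]
A^⊗3:
  [48, 78, 79, 28, 78, 79]
  [48, 66, 78, 28, 78, 78]
  [28, 48, 63, 25, 63, 63]
  [48, 79, 89, 28, 78, 88]
  [48, 78, 78, 28, 66, 48]
  [48, 63, 66, 28, 66, 66]
A^⊗4:
  [48, 78, 78, 28, 78, 78]
  [48, 78, 78, 28, 66, 66]
  [48, 63, 63, 28, 63, 48]
  [48, 78, 79, 28, 78, 79]
  [48, 66, 78, 28, 78, 78]
  [48, 66, 66, 28, 66, 63]
A^⊗5:
  [48, 78, 78, 28, 78, 78]
  [48, 66, 78, 28, 78, 78]
  [48, 63, 63, 28, 63, 63]
  [48, 78, 78, 28, 78, 78]
  [48, 78, 78, 28, 66, 66]
  [48, 66, 66, 28, 66, 66]
Key observation: the optimum is the walk 4->1->4->1->5->4, with weight 79 min 78 min 79 min 88 min 66 = 66.
Optimal value attained by: walk 4->1->4->1->5->4.
Answer: (A^⊗5)[4][4] = 66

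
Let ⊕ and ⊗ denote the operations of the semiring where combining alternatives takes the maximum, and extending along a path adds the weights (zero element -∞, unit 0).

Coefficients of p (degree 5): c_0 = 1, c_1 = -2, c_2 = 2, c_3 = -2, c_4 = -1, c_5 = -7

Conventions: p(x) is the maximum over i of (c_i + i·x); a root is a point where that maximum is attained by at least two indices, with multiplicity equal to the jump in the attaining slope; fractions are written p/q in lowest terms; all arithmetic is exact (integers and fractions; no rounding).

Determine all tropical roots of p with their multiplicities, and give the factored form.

hull edge (i=0, c=1) to (i=2, c=2): slope 1/2, span 2
hull edge (i=2, c=2) to (i=4, c=-1): slope -3/2, span 2
hull edge (i=4, c=-1) to (i=5, c=-7): slope -6, span 1
Factored form: p(x) = -7 ⊗ (x ⊕ (-1/2)) ⊗ (x ⊕ (-1/2)) ⊗ (x ⊕ 3/2) ⊗ (x ⊕ 3/2) ⊗ (x ⊕ 6)
Answer: roots = -1/2 (mult 2), 3/2 (mult 2), 6 (mult 1)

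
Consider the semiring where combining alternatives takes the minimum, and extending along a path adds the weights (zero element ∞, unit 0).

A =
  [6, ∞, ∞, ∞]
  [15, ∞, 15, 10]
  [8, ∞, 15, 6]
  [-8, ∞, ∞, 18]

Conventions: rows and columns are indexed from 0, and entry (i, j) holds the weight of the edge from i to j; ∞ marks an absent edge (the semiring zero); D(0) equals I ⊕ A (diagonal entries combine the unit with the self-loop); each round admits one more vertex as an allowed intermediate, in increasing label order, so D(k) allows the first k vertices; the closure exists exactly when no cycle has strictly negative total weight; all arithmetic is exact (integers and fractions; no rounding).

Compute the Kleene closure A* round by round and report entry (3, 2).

D(0):
  [0, ∞, ∞, ∞]
  [15, 0, 15, 10]
  [8, ∞, 0, 6]
  [-8, ∞, ∞, 0]
D(1):
  [0, ∞, ∞, ∞]
  [15, 0, 15, 10]
  [8, ∞, 0, 6]
  [-8, ∞, ∞, 0]
D(2):
  [0, ∞, ∞, ∞]
  [15, 0, 15, 10]
  [8, ∞, 0, 6]
  [-8, ∞, ∞, 0]
D(3):
  [0, ∞, ∞, ∞]
  [15, 0, 15, 10]
  [8, ∞, 0, 6]
  [-8, ∞, ∞, 0]
D(4):
  [0, ∞, ∞, ∞]
  [2, 0, 15, 10]
  [-2, ∞, 0, 6]
  [-8, ∞, ∞, 0]
Answer: A*[3][2] = ∞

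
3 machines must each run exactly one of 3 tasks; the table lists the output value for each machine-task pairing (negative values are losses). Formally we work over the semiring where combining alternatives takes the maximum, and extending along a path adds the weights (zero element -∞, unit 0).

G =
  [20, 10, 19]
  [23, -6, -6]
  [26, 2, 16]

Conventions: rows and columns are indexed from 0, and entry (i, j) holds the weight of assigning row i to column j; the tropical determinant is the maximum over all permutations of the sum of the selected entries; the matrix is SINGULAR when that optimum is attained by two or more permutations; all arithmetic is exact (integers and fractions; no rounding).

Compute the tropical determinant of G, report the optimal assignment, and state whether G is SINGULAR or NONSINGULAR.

σ = (0, 1, 2): 20 + (-6) + 16 = 30
σ = (0, 2, 1): 20 + (-6) + 2 = 16
σ = (1, 0, 2): 10 + 23 + 16 = 49
σ = (1, 2, 0): 10 + (-6) + 26 = 30
σ = (2, 0, 1): 19 + 23 + 2 = 44
σ = (2, 1, 0): 19 + (-6) + 26 = 39
Optimal value attained by: σ = (1, 0, 2).
Answer: det⊕(G) = 49; verdict: NONSINGULAR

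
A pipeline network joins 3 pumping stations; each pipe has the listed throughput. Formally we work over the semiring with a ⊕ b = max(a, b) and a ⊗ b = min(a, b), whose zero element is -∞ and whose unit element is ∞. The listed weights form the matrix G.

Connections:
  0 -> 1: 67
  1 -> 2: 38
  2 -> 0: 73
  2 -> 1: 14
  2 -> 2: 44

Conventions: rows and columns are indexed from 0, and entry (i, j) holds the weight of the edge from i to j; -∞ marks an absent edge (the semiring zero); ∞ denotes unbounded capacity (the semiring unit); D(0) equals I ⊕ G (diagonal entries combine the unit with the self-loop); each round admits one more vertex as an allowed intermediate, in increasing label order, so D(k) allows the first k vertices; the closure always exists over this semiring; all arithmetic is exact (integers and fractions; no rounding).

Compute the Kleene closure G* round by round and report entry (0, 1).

D(0):
  [∞, 67, -∞]
  [-∞, ∞, 38]
  [73, 14, ∞]
D(1):
  [∞, 67, -∞]
  [-∞, ∞, 38]
  [73, 67, ∞]
D(2):
  [∞, 67, 38]
  [-∞, ∞, 38]
  [73, 67, ∞]
D(3):
  [∞, 67, 38]
  [38, ∞, 38]
  [73, 67, ∞]
Answer: G*[0][1] = 67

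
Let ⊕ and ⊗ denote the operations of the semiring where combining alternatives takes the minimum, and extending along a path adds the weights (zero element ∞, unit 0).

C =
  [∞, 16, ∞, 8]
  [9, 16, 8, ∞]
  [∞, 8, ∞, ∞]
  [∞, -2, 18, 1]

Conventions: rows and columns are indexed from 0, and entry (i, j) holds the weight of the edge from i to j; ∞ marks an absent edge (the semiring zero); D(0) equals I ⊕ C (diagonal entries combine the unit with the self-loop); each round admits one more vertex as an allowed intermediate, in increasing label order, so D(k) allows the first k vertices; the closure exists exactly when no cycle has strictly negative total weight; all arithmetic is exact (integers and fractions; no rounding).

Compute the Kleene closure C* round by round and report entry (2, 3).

D(0):
  [0, 16, ∞, 8]
  [9, 0, 8, ∞]
  [∞, 8, 0, ∞]
  [∞, -2, 18, 0]
D(1):
  [0, 16, ∞, 8]
  [9, 0, 8, 17]
  [∞, 8, 0, ∞]
  [∞, -2, 18, 0]
D(2):
  [0, 16, 24, 8]
  [9, 0, 8, 17]
  [17, 8, 0, 25]
  [7, -2, 6, 0]
D(3):
  [0, 16, 24, 8]
  [9, 0, 8, 17]
  [17, 8, 0, 25]
  [7, -2, 6, 0]
D(4):
  [0, 6, 14, 8]
  [9, 0, 8, 17]
  [17, 8, 0, 25]
  [7, -2, 6, 0]
Answer: C*[2][3] = 25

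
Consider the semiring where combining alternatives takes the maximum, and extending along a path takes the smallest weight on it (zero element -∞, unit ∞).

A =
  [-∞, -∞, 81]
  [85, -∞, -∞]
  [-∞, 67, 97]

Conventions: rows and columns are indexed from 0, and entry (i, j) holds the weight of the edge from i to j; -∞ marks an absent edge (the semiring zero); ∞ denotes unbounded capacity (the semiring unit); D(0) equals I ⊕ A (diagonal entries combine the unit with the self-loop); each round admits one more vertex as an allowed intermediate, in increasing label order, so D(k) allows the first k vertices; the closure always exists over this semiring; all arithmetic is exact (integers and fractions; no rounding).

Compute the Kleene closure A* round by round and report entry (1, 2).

D(0):
  [∞, -∞, 81]
  [85, ∞, -∞]
  [-∞, 67, ∞]
D(1):
  [∞, -∞, 81]
  [85, ∞, 81]
  [-∞, 67, ∞]
D(2):
  [∞, -∞, 81]
  [85, ∞, 81]
  [67, 67, ∞]
D(3):
  [∞, 67, 81]
  [85, ∞, 81]
  [67, 67, ∞]
Answer: A*[1][2] = 81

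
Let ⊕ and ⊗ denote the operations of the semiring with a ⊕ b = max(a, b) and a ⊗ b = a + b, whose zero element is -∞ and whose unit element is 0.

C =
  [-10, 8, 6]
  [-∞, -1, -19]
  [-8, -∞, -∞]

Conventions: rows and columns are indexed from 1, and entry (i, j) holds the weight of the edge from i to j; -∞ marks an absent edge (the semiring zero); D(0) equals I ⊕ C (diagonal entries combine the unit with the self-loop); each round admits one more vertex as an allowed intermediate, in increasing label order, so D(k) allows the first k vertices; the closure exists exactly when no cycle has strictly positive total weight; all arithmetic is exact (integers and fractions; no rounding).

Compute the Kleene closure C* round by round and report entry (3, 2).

D(0):
  [0, 8, 6]
  [-∞, 0, -19]
  [-8, -∞, 0]
D(1):
  [0, 8, 6]
  [-∞, 0, -19]
  [-8, 0, 0]
D(2):
  [0, 8, 6]
  [-∞, 0, -19]
  [-8, 0, 0]
D(3):
  [0, 8, 6]
  [-27, 0, -19]
  [-8, 0, 0]
Answer: C*[3][2] = 0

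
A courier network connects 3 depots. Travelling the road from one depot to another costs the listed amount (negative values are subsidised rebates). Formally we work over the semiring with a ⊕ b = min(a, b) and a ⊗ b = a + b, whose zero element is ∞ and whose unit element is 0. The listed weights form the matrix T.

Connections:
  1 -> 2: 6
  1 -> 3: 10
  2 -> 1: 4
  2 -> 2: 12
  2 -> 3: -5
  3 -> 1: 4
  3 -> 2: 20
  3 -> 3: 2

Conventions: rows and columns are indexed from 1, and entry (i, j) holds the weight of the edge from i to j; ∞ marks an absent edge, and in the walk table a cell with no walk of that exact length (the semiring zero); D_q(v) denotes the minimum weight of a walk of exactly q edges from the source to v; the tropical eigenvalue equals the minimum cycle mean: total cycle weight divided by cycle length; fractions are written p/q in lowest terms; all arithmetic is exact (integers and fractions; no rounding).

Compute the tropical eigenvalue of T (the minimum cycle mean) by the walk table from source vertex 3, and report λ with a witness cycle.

q=0: [∞, ∞, 0]
q=1: [4, 20, 2]
q=2: [6, 10, 4]
q=3: [8, 12, 5]
Optimal cycle mean attained by: cycle 1->2->3->1, total 6 + (-5) + 4, length 3.
Answer: λ = 5/3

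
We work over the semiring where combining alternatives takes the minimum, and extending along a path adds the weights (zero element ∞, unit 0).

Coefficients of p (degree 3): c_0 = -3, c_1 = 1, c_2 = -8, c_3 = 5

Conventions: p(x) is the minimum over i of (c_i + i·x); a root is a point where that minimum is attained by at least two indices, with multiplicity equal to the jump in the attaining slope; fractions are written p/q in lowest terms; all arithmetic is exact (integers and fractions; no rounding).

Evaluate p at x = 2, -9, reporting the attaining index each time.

p(2) = min(-3+0·2=-3, 1+1·2=3, -8+2·2=-4, 5+3·2=11) = -4 (attained by i=2)
p(-9) = min(-3+0·(-9)=-3, 1+1·(-9)=-8, -8+2·(-9)=-26, 5+3·(-9)=-22) = -26 (attained by i=2)
Answer: p(2) = -4; p(-9) = -26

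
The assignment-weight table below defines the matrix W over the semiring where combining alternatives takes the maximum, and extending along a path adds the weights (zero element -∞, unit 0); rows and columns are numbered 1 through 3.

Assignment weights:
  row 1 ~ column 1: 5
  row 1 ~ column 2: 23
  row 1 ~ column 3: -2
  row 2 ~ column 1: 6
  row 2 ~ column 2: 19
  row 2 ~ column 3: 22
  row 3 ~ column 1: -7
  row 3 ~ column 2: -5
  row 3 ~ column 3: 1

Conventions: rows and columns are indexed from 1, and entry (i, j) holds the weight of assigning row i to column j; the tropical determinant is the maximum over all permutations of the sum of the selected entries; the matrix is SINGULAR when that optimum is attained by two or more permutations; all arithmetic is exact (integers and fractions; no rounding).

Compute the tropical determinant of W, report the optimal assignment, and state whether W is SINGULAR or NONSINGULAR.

σ = (1, 2, 3): 5 + 19 + 1 = 25
σ = (1, 3, 2): 5 + 22 + (-5) = 22
σ = (2, 1, 3): 23 + 6 + 1 = 30
σ = (2, 3, 1): 23 + 22 + (-7) = 38
σ = (3, 1, 2): (-2) + 6 + (-5) = -1
σ = (3, 2, 1): (-2) + 19 + (-7) = 10
Optimal value attained by: σ = (2, 3, 1).
Answer: det⊕(W) = 38; verdict: NONSINGULAR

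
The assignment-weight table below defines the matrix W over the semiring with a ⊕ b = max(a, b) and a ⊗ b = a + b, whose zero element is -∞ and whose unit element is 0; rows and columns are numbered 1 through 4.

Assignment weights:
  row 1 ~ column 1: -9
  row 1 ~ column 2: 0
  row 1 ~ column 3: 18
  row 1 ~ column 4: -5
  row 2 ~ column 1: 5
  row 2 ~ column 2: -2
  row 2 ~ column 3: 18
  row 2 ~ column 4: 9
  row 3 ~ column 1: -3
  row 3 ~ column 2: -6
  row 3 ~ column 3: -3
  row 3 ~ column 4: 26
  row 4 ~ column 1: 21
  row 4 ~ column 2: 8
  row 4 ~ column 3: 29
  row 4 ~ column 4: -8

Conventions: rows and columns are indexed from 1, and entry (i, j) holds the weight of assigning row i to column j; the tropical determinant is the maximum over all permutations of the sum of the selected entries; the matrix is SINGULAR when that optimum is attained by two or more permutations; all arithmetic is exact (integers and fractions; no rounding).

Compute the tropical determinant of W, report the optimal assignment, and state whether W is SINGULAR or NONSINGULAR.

σ = (1, 2, 3, 4): (-9) + (-2) + (-3) + (-8) = -22
σ = (1, 2, 4, 3): (-9) + (-2) + 26 + 29 = 44
σ = (1, 3, 2, 4): (-9) + 18 + (-6) + (-8) = -5
σ = (1, 3, 4, 2): (-9) + 18 + 26 + 8 = 43
σ = (1, 4, 2, 3): (-9) + 9 + (-6) + 29 = 23
σ = (1, 4, 3, 2): (-9) + 9 + (-3) + 8 = 5
σ = (2, 1, 3, 4): 0 + 5 + (-3) + (-8) = -6
σ = (2, 1, 4, 3): 0 + 5 + 26 + 29 = 60
σ = (2, 3, 1, 4): 0 + 18 + (-3) + (-8) = 7
σ = (2, 3, 4, 1): 0 + 18 + 26 + 21 = 65
σ = (2, 4, 1, 3): 0 + 9 + (-3) + 29 = 35
σ = (2, 4, 3, 1): 0 + 9 + (-3) + 21 = 27
σ = (3, 1, 2, 4): 18 + 5 + (-6) + (-8) = 9
σ = (3, 1, 4, 2): 18 + 5 + 26 + 8 = 57
σ = (3, 2, 1, 4): 18 + (-2) + (-3) + (-8) = 5
σ = (3, 2, 4, 1): 18 + (-2) + 26 + 21 = 63
σ = (3, 4, 1, 2): 18 + 9 + (-3) + 8 = 32
σ = (3, 4, 2, 1): 18 + 9 + (-6) + 21 = 42
σ = (4, 1, 2, 3): (-5) + 5 + (-6) + 29 = 23
σ = (4, 1, 3, 2): (-5) + 5 + (-3) + 8 = 5
σ = (4, 2, 1, 3): (-5) + (-2) + (-3) + 29 = 19
σ = (4, 2, 3, 1): (-5) + (-2) + (-3) + 21 = 11
σ = (4, 3, 1, 2): (-5) + 18 + (-3) + 8 = 18
σ = (4, 3, 2, 1): (-5) + 18 + (-6) + 21 = 28
Optimal value attained by: σ = (2, 3, 4, 1).
Answer: det⊕(W) = 65; verdict: NONSINGULAR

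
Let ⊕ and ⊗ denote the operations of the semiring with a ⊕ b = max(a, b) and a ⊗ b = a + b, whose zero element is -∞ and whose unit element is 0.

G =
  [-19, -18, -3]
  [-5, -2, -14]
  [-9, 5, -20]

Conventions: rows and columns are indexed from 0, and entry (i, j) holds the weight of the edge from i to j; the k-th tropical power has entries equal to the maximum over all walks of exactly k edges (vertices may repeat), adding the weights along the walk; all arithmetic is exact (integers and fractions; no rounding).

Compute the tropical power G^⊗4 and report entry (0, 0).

G^⊗2:
  [-12, 2, -22]
  [-7, -4, -8]
  [0, 3, -9]
G^⊗3:
  [-3, 0, -12]
  [-9, -3, -10]
  [-2, 1, -3]
G^⊗4:
  [-5, -2, -6]
  [-8, -5, -12]
  [-4, 2, -5]
Key observation: the optimum is the walk 0->2->1->1->0, with weight (-3) + 5 + (-2) + (-5) = -5.
Optimal value attained by: walk 0->2->1->1->0.
Answer: (G^⊗4)[0][0] = -5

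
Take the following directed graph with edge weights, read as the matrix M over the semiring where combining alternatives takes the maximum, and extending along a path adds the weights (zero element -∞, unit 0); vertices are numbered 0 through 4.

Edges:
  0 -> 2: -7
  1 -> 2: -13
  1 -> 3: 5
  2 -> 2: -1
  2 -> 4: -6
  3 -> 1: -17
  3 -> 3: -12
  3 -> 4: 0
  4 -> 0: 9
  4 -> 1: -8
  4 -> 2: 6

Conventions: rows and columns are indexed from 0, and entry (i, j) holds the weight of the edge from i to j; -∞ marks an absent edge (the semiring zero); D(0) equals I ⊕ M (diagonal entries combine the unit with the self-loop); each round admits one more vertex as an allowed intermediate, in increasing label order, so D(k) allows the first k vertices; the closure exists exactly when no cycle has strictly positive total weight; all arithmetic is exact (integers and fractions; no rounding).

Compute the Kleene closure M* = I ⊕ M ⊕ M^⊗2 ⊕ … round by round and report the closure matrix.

D(0):
  [0, -∞, -7, -∞, -∞]
  [-∞, 0, -13, 5, -∞]
  [-∞, -∞, 0, -∞, -6]
  [-∞, -17, -∞, 0, 0]
  [9, -8, 6, -∞, 0]
D(1):
  [0, -∞, -7, -∞, -∞]
  [-∞, 0, -13, 5, -∞]
  [-∞, -∞, 0, -∞, -6]
  [-∞, -17, -∞, 0, 0]
  [9, -8, 6, -∞, 0]
D(2):
  [0, -∞, -7, -∞, -∞]
  [-∞, 0, -13, 5, -∞]
  [-∞, -∞, 0, -∞, -6]
  [-∞, -17, -30, 0, 0]
  [9, -8, 6, -3, 0]
D(3):
  [0, -∞, -7, -∞, -13]
  [-∞, 0, -13, 5, -19]
  [-∞, -∞, 0, -∞, -6]
  [-∞, -17, -30, 0, 0]
  [9, -8, 6, -3, 0]
D(4):
  [0, -∞, -7, -∞, -13]
  [-∞, 0, -13, 5, 5]
  [-∞, -∞, 0, -∞, -6]
  [-∞, -17, -30, 0, 0]
  [9, -8, 6, -3, 0]
D(5):
  [0, -21, -7, -16, -13]
  [14, 0, 11, 5, 5]
  [3, -14, 0, -9, -6]
  [9, -8, 6, 0, 0]
  [9, -8, 6, -3, 0]
Answer: M* = [[0, -21, -7, -16, -13], [14, 0, 11, 5, 5], [3, -14, 0, -9, -6], [9, -8, 6, 0, 0], [9, -8, 6, -3, 0]]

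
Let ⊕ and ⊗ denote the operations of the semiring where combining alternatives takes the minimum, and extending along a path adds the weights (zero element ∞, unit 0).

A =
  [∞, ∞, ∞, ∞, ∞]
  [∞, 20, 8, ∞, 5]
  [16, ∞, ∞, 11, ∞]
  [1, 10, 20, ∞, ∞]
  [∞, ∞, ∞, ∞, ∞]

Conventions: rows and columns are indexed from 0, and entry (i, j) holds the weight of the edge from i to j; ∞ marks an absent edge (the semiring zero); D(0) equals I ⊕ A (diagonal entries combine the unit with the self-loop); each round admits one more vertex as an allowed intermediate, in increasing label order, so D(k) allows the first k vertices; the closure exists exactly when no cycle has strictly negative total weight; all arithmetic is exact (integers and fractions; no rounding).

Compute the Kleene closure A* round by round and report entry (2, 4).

D(0):
  [0, ∞, ∞, ∞, ∞]
  [∞, 0, 8, ∞, 5]
  [16, ∞, 0, 11, ∞]
  [1, 10, 20, 0, ∞]
  [∞, ∞, ∞, ∞, 0]
D(1):
  [0, ∞, ∞, ∞, ∞]
  [∞, 0, 8, ∞, 5]
  [16, ∞, 0, 11, ∞]
  [1, 10, 20, 0, ∞]
  [∞, ∞, ∞, ∞, 0]
D(2):
  [0, ∞, ∞, ∞, ∞]
  [∞, 0, 8, ∞, 5]
  [16, ∞, 0, 11, ∞]
  [1, 10, 18, 0, 15]
  [∞, ∞, ∞, ∞, 0]
D(3):
  [0, ∞, ∞, ∞, ∞]
  [24, 0, 8, 19, 5]
  [16, ∞, 0, 11, ∞]
  [1, 10, 18, 0, 15]
  [∞, ∞, ∞, ∞, 0]
D(4):
  [0, ∞, ∞, ∞, ∞]
  [20, 0, 8, 19, 5]
  [12, 21, 0, 11, 26]
  [1, 10, 18, 0, 15]
  [∞, ∞, ∞, ∞, 0]
D(5):
  [0, ∞, ∞, ∞, ∞]
  [20, 0, 8, 19, 5]
  [12, 21, 0, 11, 26]
  [1, 10, 18, 0, 15]
  [∞, ∞, ∞, ∞, 0]
Answer: A*[2][4] = 26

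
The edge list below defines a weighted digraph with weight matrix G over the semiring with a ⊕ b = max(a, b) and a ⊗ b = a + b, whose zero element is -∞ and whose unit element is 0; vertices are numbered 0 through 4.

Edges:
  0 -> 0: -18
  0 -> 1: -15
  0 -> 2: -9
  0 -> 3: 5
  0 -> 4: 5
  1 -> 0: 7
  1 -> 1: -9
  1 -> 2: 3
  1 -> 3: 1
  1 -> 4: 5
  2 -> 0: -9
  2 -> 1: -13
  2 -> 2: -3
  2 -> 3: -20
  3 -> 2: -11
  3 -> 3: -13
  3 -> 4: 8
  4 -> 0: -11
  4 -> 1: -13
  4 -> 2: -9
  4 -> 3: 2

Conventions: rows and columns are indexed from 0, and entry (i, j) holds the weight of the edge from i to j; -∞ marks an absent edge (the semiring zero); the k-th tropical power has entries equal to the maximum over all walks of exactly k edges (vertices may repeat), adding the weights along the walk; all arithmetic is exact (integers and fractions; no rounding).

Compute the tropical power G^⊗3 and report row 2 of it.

G^⊗2:
  [-6, -8, -4, 7, 13]
  [-2, -8, 0, 12, 12]
  [-6, -16, -6, -4, -4]
  [-3, -5, -1, 10, -5]
  [-6, -22, -9, -6, 10]
G^⊗3:
  [2, 0, 4, 15, 15]
  [1, -1, 3, 14, 20]
  [-9, -17, -9, -1, 4]
  [2, -14, -1, 2, 18]
  [-1, -3, 1, 12, 2]
Answer: row 2 of G^⊗3 = [-9, -17, -9, -1, 4]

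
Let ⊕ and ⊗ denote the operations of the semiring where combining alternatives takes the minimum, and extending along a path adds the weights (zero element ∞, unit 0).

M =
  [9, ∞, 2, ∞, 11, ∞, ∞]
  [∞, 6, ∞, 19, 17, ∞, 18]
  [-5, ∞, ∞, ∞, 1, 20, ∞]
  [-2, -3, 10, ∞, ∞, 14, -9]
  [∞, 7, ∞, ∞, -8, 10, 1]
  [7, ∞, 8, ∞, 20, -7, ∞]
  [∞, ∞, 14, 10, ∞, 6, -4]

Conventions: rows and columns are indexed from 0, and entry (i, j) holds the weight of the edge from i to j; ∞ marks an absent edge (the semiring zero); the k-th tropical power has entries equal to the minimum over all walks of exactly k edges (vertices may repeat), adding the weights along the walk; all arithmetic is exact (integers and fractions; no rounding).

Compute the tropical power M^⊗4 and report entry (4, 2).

M^⊗2:
  [-3, 18, 11, ∞, 3, 21, 12]
  [17, 12, 29, 25, 9, 24, 10]
  [4, 8, -3, ∞, -7, 11, 2]
  [5, 3, 0, 1, 9, -3, -13]
  [17, -1, 15, 11, -16, 2, -7]
  [0, 27, 1, ∞, 9, -14, 21]
  [8, 7, 10, 6, 15, -1, -8]
M^⊗3:
  [6, 10, -1, 22, -5, 13, 4]
  [23, 16, 19, 20, 1, 16, 6]
  [-8, 0, 6, 12, -15, 3, -6]
  [-5, -2, 1, -3, 1, -10, -17]
  [9, -9, 7, 3, -24, -6, -15]
  [-7, 16, -6, 31, 1, -21, 10]
  [4, 3, 6, 2, 7, -8, -12]
M^⊗4:
  [-6, 2, 8, 14, -13, 5, -4]
  [14, 8, 20, 16, -7, 9, 2]
  [1, -8, -6, 4, -23, -5, -14]
  [-5, -6, -3, -7, -7, -17, -21]
  [1, -17, -1, -5, -32, -14, -23]
  [-14, 8, -13, 20, -7, -28, 2]
  [-1, -1, 0, -2, -1, -15, -16]
Key observation: the optimum is the walk 4->4->4->6->2, with weight (-8) + (-8) + 1 + 14 = -1.
Optimal value attained by: walk 4->4->4->6->2.
Answer: (M^⊗4)[4][2] = -1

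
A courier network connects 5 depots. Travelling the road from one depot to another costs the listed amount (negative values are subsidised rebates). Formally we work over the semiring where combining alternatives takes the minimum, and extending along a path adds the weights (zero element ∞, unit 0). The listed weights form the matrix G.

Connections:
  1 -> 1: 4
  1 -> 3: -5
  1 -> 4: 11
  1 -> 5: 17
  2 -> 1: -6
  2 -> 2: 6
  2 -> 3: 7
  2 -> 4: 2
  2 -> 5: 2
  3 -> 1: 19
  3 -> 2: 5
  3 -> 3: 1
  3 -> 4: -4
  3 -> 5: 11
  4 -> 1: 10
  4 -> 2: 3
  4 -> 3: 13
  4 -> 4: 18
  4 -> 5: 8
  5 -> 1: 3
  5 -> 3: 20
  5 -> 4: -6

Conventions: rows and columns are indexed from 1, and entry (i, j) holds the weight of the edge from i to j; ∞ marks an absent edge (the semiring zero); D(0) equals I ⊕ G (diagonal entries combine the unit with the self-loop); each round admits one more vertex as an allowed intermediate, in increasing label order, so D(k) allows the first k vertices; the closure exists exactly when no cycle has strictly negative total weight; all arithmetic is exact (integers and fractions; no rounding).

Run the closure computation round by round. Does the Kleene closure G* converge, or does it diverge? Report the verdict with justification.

D(0):
  [0, ∞, -5, 11, 17]
  [-6, 0, 7, 2, 2]
  [19, 5, 0, -4, 11]
  [10, 3, 13, 0, 8]
  [3, ∞, 20, -6, 0]
D(1):
  [0, ∞, -5, 11, 17]
  [-6, 0, -11, 2, 2]
  [19, 5, 0, -4, 11]
  [10, 3, 5, 0, 8]
  [3, ∞, -2, -6, 0]
Detection: at round 2, diagonal entry (3, 3) turns strictly negative.
Key observation: the cycle 3->2->1->3 has total weight 5 + (-6) + (-5), which is strictly negative.
Answer: DIVERGES — negative cycle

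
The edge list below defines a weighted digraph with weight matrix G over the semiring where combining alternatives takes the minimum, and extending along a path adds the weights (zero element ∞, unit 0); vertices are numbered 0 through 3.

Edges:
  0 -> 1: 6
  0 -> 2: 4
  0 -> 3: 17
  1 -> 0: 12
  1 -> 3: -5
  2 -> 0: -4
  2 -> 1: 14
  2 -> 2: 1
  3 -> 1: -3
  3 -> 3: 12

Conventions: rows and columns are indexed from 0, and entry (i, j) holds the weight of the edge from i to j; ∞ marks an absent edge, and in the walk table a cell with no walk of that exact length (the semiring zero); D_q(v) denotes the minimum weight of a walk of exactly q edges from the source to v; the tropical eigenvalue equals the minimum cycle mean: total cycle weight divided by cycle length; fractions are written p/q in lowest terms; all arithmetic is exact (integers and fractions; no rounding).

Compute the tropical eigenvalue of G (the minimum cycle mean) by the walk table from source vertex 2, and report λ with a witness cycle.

q=0: [∞, ∞, 0, ∞]
q=1: [-4, 14, 1, ∞]
q=2: [-3, 2, 0, 9]
q=3: [-4, 3, 1, -3]
q=4: [-3, -6, 0, -2]
Optimal cycle mean attained by: cycle 1->3->1, total (-5) + (-3), length 2.
Answer: λ = -4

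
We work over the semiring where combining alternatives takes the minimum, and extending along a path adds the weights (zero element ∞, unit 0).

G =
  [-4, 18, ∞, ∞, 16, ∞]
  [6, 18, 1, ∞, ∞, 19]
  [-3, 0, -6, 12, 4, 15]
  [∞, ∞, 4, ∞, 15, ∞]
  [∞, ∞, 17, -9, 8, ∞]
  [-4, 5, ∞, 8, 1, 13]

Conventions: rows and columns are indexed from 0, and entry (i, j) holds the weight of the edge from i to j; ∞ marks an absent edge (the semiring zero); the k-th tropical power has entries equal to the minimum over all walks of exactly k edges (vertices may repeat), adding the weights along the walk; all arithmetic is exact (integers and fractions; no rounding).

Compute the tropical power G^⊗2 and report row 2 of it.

G^⊗2:
  [-8, 14, 19, 7, 12, 37]
  [-2, 1, -5, 13, 5, 16]
  [-9, -6, -12, -5, -2, 9]
  [1, 4, -2, 6, 8, 19]
  [14, 17, -5, -1, 6, 32]
  [-8, 14, 6, -8, 9, 24]
Answer: row 2 of G^⊗2 = [-9, -6, -12, -5, -2, 9]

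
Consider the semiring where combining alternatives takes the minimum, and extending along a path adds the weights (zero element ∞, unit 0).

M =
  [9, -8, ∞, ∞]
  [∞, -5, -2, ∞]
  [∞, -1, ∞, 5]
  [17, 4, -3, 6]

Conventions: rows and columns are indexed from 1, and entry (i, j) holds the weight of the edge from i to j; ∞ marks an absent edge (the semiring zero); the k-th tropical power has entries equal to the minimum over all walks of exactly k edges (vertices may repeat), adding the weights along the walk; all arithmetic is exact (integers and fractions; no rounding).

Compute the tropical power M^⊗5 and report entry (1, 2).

M^⊗2:
  [18, -13, -10, ∞]
  [∞, -10, -7, 3]
  [22, -6, -3, 11]
  [23, -4, 2, 2]
M^⊗3:
  [27, -18, -15, -5]
  [20, -15, -12, -2]
  [28, -11, -8, 2]
  [19, -9, -6, 7]
M^⊗4:
  [12, -23, -20, -10]
  [15, -20, -17, -7]
  [19, -16, -13, -3]
  [24, -14, -11, -1]
M^⊗5:
  [7, -28, -25, -15]
  [10, -25, -22, -12]
  [14, -21, -18, -8]
  [16, -19, -16, -6]
Key observation: the optimum is the walk 1->2->2->2->2->2, with weight (-8) + (-5) + (-5) + (-5) + (-5) = -28.
Optimal value attained by: walk 1->2->2->2->2->2.
Answer: (M^⊗5)[1][2] = -28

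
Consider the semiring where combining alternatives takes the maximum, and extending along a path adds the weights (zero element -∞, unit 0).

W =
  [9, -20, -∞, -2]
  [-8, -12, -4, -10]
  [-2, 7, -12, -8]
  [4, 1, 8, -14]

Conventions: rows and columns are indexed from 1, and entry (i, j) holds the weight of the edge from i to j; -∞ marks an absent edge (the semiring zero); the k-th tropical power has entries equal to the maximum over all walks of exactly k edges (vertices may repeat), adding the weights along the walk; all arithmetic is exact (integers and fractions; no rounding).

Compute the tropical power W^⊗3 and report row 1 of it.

W^⊗2:
  [18, -1, 6, 7]
  [1, 3, -2, -10]
  [7, -5, 3, -3]
  [13, 15, -3, 2]
W^⊗3:
  [27, 13, 15, 16]
  [10, 5, -1, -1]
  [16, 10, 5, 5]
  [22, 4, 11, 11]
Answer: row 1 of W^⊗3 = [27, 13, 15, 16]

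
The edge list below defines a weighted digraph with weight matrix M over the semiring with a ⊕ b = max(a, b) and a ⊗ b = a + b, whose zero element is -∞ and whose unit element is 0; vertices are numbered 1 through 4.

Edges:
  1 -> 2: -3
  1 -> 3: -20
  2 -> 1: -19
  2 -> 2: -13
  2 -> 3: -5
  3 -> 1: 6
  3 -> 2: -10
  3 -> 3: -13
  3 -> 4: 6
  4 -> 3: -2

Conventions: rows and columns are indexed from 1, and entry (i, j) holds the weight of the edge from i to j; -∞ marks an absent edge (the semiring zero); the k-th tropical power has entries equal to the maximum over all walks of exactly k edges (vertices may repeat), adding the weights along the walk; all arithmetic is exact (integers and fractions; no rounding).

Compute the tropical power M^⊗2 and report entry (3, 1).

M^⊗2:
  [-14, -16, -8, -14]
  [1, -15, -18, 1]
  [-7, 3, 4, -7]
  [4, -12, -15, 4]
Key observation: the optimum is the walk 3->3->1, with weight (-13) + 6 = -7.
Optimal value attained by: walk 3->3->1.
Answer: (M^⊗2)[3][1] = -7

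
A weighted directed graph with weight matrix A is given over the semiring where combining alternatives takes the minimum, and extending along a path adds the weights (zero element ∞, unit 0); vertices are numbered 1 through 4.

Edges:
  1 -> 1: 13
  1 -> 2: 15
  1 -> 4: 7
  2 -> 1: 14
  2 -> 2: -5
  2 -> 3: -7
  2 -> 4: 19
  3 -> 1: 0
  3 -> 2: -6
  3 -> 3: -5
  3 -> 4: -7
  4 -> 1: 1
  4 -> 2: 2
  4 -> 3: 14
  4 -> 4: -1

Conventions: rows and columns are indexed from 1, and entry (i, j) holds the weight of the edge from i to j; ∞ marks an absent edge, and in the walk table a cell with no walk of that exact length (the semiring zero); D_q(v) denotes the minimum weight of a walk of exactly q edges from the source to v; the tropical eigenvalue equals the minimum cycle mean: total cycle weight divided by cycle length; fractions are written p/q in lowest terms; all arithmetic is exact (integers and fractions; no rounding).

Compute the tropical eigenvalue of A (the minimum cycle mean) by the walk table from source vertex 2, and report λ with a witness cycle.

q=0: [∞, 0, ∞, ∞]
q=1: [14, -5, -7, 19]
q=2: [-7, -13, -12, -14]
q=3: [-13, -18, -20, -19]
q=4: [-20, -26, -25, -27]
Optimal cycle mean attained by: cycle 2->3->2, total (-7) + (-6), length 2.
Answer: λ = -13/2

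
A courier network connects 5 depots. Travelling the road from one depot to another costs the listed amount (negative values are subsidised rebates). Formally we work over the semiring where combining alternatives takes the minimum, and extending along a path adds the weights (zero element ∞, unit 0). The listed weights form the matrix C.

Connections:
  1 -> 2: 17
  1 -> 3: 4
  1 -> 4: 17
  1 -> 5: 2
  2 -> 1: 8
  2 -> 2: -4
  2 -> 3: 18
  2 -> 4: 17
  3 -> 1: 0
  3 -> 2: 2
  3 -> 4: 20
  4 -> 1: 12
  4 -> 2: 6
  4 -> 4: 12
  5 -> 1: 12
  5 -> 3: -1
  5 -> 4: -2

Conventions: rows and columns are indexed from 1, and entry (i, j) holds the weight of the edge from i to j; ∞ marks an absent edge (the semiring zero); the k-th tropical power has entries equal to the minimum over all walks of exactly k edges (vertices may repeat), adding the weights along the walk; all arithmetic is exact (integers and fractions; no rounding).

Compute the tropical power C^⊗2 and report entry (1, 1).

C^⊗2:
  [4, 6, 1, 0, ∞]
  [4, -8, 12, 13, 10]
  [10, -2, 4, 17, 2]
  [14, 2, 16, 23, 14]
  [-1, 1, 16, 10, 14]
Key observation: the optimum is the walk 1->3->1, with weight 4 + 0 = 4.
Optimal value attained by: walk 1->3->1.
Answer: (C^⊗2)[1][1] = 4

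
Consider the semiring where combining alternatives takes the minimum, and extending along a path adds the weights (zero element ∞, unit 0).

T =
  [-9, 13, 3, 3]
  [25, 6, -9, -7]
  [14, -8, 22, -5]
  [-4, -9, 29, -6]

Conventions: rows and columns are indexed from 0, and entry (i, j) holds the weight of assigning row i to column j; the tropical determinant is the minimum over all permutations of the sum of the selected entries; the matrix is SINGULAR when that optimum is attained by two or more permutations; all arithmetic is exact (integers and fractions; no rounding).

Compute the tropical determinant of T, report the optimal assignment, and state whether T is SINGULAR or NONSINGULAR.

σ = (0, 1, 2, 3): (-9) + 6 + 22 + (-6) = 13
σ = (0, 1, 3, 2): (-9) + 6 + (-5) + 29 = 21
σ = (0, 2, 1, 3): (-9) + (-9) + (-8) + (-6) = -32
σ = (0, 2, 3, 1): (-9) + (-9) + (-5) + (-9) = -32
σ = (0, 3, 1, 2): (-9) + (-7) + (-8) + 29 = 5
σ = (0, 3, 2, 1): (-9) + (-7) + 22 + (-9) = -3
σ = (1, 0, 2, 3): 13 + 25 + 22 + (-6) = 54
σ = (1, 0, 3, 2): 13 + 25 + (-5) + 29 = 62
σ = (1, 2, 0, 3): 13 + (-9) + 14 + (-6) = 12
σ = (1, 2, 3, 0): 13 + (-9) + (-5) + (-4) = -5
σ = (1, 3, 0, 2): 13 + (-7) + 14 + 29 = 49
σ = (1, 3, 2, 0): 13 + (-7) + 22 + (-4) = 24
σ = (2, 0, 1, 3): 3 + 25 + (-8) + (-6) = 14
σ = (2, 0, 3, 1): 3 + 25 + (-5) + (-9) = 14
σ = (2, 1, 0, 3): 3 + 6 + 14 + (-6) = 17
σ = (2, 1, 3, 0): 3 + 6 + (-5) + (-4) = 0
σ = (2, 3, 0, 1): 3 + (-7) + 14 + (-9) = 1
σ = (2, 3, 1, 0): 3 + (-7) + (-8) + (-4) = -16
σ = (3, 0, 1, 2): 3 + 25 + (-8) + 29 = 49
σ = (3, 0, 2, 1): 3 + 25 + 22 + (-9) = 41
σ = (3, 1, 0, 2): 3 + 6 + 14 + 29 = 52
σ = (3, 1, 2, 0): 3 + 6 + 22 + (-4) = 27
σ = (3, 2, 0, 1): 3 + (-9) + 14 + (-9) = -1
σ = (3, 2, 1, 0): 3 + (-9) + (-8) + (-4) = -18
Optimal value attained by: σ = (0, 2, 1, 3).
Answer: det⊕(T) = -32; verdict: SINGULAR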